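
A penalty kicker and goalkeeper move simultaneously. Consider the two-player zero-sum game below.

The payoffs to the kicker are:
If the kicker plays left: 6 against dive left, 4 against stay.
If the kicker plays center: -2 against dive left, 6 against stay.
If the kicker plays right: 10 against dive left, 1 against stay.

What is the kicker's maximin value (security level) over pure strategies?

The worst-case payoff for each row is left: 4, center: -2, right: 1.
The best of these is 4.

4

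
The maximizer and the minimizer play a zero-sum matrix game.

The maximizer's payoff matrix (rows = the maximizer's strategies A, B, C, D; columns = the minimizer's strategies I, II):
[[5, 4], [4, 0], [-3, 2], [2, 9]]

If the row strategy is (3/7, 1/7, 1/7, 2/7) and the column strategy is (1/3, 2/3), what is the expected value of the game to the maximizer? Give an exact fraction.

4

Against (1/3, 2/3), each row's expected payoff is A: 13/3; B: 4/3; C: 1/3; D: 20/3.
Taking the (3/7, 1/7, 1/7, 2/7)-weighted average: (3/7)·(13/3) + (1/7)·(4/3) + (1/7)·(1/3) + (2/7)·(20/3) = 4.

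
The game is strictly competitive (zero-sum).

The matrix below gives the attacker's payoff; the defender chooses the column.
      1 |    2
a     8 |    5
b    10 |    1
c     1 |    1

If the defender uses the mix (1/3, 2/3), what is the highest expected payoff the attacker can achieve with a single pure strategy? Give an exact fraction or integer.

a: (8)·(1/3) + (5)·(2/3) = 6.
b: (10)·(1/3) + (1)·(2/3) = 4.
c: (1)·(1/3) + (1)·(2/3) = 1.
The best pure response is a with expected payoff 6.

6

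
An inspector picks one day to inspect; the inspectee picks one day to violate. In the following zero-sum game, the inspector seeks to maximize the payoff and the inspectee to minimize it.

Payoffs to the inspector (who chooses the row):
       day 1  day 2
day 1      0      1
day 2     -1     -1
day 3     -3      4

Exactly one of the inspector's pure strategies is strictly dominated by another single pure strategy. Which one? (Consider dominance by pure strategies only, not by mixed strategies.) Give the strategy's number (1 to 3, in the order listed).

2

Compare day 2 with day 1: 0 > -1, 1 > -1.
So day 1 strictly dominates day 2 for the inspector; day 2 is strictly dominated.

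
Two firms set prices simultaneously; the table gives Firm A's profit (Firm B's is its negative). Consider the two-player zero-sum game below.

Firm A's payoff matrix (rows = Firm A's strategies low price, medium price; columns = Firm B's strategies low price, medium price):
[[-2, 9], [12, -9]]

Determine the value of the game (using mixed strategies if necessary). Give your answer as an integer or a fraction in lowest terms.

Row minima are -2 and -9, so Firm A's maximin is -2; column maxima are 12 and 9, so Firm B's minimax is 9. These differ, so the equilibrium is in mixed strategies.
Let Firm A play low price with probability p. Firm B is indifferent when −2p + 12(1−p) = 9p − 9(1−p), giving p = 21/32.
Let Firm B play low price with probability q. Firm A is indifferent when −2q + 9(1−q) = 12q − 9(1−q), giving q = 9/16.
The value is -2·(9/16) + (9)·(7/16) = 45/16.

45/16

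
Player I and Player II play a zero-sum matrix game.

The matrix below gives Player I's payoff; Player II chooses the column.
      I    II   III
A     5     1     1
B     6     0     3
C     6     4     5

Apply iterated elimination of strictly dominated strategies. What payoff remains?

4

Row A is strictly dominated by row C (6>5, 4>1, 5>1); eliminate A.
Column I is strictly dominated by II for Player II (0<6, 4<6); eliminate I.
Row B is strictly dominated by row C (4>0, 5>3); eliminate B.
Column III is strictly dominated by II for Player II (4<5); eliminate III.
Only (C, II) remains, with payoff 4.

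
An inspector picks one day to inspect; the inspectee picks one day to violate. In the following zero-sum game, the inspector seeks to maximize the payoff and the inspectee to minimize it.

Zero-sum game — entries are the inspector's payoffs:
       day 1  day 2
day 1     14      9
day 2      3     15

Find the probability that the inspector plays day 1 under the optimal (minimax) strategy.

Row minima are 9 and 3, so the inspector's maximin is 9; column maxima are 14 and 15, so the inspectee's minimax is 14. These differ, so the equilibrium is in mixed strategies.
Let the inspector play day 1 with probability p. The inspectee is indifferent when 14p + 3(1−p) = 9p + 15(1−p), giving p = 12/17.

12/17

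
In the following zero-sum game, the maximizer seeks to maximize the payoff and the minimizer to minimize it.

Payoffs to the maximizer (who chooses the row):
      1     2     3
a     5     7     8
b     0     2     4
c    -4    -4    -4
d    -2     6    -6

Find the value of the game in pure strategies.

Row minima: 5, 0, -4, -6 → the maximizer's maximin is 5.
Column maxima: 5, 7, 8 → the minimizer's minimax is 5.
They coincide at (a, 1), so the value is 5.

5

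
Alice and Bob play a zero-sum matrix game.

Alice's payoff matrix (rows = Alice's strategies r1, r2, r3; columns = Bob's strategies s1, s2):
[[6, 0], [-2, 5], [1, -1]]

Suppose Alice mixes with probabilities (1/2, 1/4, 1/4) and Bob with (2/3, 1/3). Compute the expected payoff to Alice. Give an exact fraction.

Against (2/3, 1/3), each row's expected payoff is r1: 4; r2: 1/3; r3: 1/3.
Taking the (1/2, 1/4, 1/4)-weighted average: (1/2)·(4) + (1/4)·(1/3) + (1/4)·(1/3) = 13/6.

13/6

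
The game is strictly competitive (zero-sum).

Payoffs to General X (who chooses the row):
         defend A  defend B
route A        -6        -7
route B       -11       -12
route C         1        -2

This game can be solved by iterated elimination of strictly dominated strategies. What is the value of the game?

-2

Row route A is strictly dominated by row route C (1>-6, -2>-7); eliminate route A.
Row route B is strictly dominated by row route C (1>-11, -2>-12); eliminate route B.
Column defend A is strictly dominated by defend B for General Y (-2<1); eliminate defend A.
Only (route C, defend B) remains, with payoff -2.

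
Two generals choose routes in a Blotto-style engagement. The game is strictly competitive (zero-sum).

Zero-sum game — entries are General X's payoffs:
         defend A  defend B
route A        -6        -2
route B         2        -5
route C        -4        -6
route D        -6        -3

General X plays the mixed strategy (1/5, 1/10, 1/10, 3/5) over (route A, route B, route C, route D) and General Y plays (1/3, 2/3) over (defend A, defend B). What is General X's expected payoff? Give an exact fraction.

Against (1/3, 2/3), each row's expected payoff is route A: -10/3; route B: -8/3; route C: -16/3; route D: -4.
Taking the (1/5, 1/10, 1/10, 3/5)-weighted average: (1/5)·(-10/3) + (1/10)·(-8/3) + (1/10)·(-16/3) + (3/5)·(-4) = -58/15.

-58/15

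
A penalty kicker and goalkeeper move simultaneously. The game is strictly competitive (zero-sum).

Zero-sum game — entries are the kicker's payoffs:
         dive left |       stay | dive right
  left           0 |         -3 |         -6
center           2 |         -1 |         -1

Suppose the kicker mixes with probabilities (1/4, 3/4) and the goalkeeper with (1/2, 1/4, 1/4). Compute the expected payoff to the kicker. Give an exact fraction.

-3/16

Against (1/2, 1/4, 1/4), each row's expected payoff is left: -9/4; center: 1/2.
Taking the (1/4, 3/4)-weighted average: (1/4)·(-9/4) + (3/4)·(1/2) = -3/16.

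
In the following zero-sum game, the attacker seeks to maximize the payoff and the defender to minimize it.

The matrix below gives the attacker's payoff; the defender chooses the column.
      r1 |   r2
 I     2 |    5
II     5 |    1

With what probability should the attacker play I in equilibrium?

Row minima are 2 and 1, so the attacker's maximin is 2; column maxima are 5 and 5, so the defender's minimax is 5. These differ, so the equilibrium is in mixed strategies.
Let the attacker play I with probability p. The defender is indifferent when 2p + 5(1−p) = 5p + (1−p), giving p = 4/7.

4/7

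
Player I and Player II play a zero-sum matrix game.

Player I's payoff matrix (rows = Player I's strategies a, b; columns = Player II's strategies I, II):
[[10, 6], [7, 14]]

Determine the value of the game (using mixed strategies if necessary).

Row minima are 6 and 7, so Player I's maximin is 7; column maxima are 10 and 14, so Player II's minimax is 10. These differ, so the equilibrium is in mixed strategies.
Let Player I play a with probability p. Player II is indifferent when 10p + 7(1−p) = 6p + 14(1−p), giving p = 7/11.
Let Player II play I with probability q. Player I is indifferent when 10q + 6(1−q) = 7q + 14(1−q), giving q = 8/11.
The value is 10·(8/11) + (6)·(3/11) = 98/11.

98/11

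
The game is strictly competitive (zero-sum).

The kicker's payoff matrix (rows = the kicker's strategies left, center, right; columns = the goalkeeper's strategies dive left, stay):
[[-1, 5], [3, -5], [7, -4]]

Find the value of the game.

Row center is strictly dominated by row right, so the kicker never plays it.
The remaining 2×2 game on (left, right) × (dive left, stay) has no saddle point. Let the kicker play left with probability p; indifference gives −p + 7(1−p) = 5p − 4(1−p), so p = 11/17.
Similarly the goalkeeper's optimal q on dive left is 9/17, and the value is -1·(9/17) + (5)·(8/17) = 31/17.

31/17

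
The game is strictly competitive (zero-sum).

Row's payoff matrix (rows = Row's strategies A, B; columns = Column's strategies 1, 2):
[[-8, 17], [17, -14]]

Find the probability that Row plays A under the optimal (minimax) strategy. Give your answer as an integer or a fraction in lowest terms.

31/56

Row minima are -8 and -14, so Row's maximin is -8; column maxima are 17 and 17, so Column's minimax is 17. These differ, so the equilibrium is in mixed strategies.
Let Row play A with probability p. Column is indifferent when −8p + 17(1−p) = 17p − 14(1−p), giving p = 31/56.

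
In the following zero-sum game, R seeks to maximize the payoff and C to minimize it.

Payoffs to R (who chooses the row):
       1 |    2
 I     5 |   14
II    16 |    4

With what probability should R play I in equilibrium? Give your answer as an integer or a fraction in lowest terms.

4/7

Row minima are 5 and 4, so R's maximin is 5; column maxima are 16 and 14, so C's minimax is 14. These differ, so the equilibrium is in mixed strategies.
Let R play I with probability p. C is indifferent when 5p + 16(1−p) = 14p + 4(1−p), giving p = 4/7.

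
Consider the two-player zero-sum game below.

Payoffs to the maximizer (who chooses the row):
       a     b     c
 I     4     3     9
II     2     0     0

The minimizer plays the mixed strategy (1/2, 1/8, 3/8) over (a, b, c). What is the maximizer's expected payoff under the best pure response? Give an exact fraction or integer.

23/4

I: (4)·(1/2) + (3)·(1/8) + (9)·(3/8) = 23/4.
II: (2)·(1/2) + (0)·(1/8) + (0)·(3/8) = 1.
The best pure response is I with expected payoff 23/4.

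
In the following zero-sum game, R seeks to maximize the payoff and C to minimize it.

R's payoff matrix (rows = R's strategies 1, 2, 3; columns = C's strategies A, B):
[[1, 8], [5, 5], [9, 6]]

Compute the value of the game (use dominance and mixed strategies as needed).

33/5

Row 2 is strictly dominated by row 3, so R never plays it.
The remaining 2×2 game on (1, 3) × (A, B) has no saddle point. Let R play 1 with probability p; indifference gives p + 9(1−p) = 8p + 6(1−p), so p = 3/10.
Similarly C's optimal q on A is 1/5, and the value is 1·(1/5) + (8)·(4/5) = 33/5.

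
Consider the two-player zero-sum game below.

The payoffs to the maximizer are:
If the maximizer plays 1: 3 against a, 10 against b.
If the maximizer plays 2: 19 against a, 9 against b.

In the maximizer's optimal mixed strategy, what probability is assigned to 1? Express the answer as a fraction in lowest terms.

Row minima are 3 and 9, so the maximizer's maximin is 9; column maxima are 19 and 10, so the minimizer's minimax is 10. These differ, so the equilibrium is in mixed strategies.
Let the maximizer play 1 with probability p. The minimizer is indifferent when 3p + 19(1−p) = 10p + 9(1−p), giving p = 10/17.

10/17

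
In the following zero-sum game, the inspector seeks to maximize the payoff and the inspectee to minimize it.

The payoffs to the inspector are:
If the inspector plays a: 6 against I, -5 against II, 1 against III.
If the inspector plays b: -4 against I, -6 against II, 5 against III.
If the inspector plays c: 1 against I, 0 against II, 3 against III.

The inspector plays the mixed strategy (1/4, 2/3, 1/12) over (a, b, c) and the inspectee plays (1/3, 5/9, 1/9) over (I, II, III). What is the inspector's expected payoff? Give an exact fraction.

Against (1/3, 5/9, 1/9), each row's expected payoff is a: -2/3; b: -37/9; c: 2/3.
Taking the (1/4, 2/3, 1/12)-weighted average: (1/4)·(-2/3) + (2/3)·(-37/9) + (1/12)·(2/3) = -77/27.

-77/27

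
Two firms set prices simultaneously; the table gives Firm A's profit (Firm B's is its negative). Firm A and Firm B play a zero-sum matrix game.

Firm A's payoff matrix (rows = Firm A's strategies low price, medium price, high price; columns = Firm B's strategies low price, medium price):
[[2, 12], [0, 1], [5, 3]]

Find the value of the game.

Row medium price is strictly dominated by row high price, so Firm A never plays it.
The remaining 2×2 game on (low price, high price) × (low price, medium price) has no saddle point. Let Firm A play low price with probability p; indifference gives 2p + 5(1−p) = 12p + 3(1−p), so p = 1/6.
Similarly Firm B's optimal q on low price is 3/4, and the value is 2·(3/4) + (12)·(1/4) = 9/2.

9/2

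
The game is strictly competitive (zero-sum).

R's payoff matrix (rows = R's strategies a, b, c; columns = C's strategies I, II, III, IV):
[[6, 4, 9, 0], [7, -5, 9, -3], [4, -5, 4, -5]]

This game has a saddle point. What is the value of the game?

0

Row minima: 0, -5, -5 → R's maximin is 0.
Column maxima: 7, 4, 9, 0 → C's minimax is 0.
They coincide at (a, IV), so the value is 0.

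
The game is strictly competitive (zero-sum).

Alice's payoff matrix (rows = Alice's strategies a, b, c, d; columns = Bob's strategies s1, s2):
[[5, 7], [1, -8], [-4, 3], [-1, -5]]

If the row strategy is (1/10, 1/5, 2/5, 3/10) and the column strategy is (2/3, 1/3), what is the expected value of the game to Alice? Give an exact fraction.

-6/5

Against (2/3, 1/3), each row's expected payoff is a: 17/3; b: -2; c: -5/3; d: -7/3.
Taking the (1/10, 1/5, 2/5, 3/10)-weighted average: (1/10)·(17/3) + (1/5)·(-2) + (2/5)·(-5/3) + (3/10)·(-7/3) = -6/5.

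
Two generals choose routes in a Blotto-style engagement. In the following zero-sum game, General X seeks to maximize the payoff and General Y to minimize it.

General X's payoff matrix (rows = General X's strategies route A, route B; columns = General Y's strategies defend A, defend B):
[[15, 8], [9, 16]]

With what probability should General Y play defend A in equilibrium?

4/7

Row minima are 8 and 9, so General X's maximin is 9; column maxima are 15 and 16, so General Y's minimax is 15. These differ, so the equilibrium is in mixed strategies.
Let General Y play defend A with probability q. General X is indifferent when 15q + 8(1−q) = 9q + 16(1−q), giving q = 4/7.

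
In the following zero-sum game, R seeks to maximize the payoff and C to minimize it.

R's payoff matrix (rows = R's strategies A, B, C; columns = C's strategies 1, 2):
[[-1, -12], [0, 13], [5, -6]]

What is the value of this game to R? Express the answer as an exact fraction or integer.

65/24

Row A is strictly dominated by row C, so R never plays it.
The remaining 2×2 game on (B, C) × (1, 2) has no saddle point. Let R play B with probability p; indifference gives 5(1−p) = 13p − 6(1−p), so p = 11/24.
Similarly C's optimal q on 1 is 19/24, and the value is 0·(19/24) + (13)·(5/24) = 65/24.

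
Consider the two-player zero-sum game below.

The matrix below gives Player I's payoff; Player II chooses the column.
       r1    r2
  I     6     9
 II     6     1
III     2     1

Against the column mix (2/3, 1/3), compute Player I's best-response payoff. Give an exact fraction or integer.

7

I: (6)·(2/3) + (9)·(1/3) = 7.
II: (6)·(2/3) + (1)·(1/3) = 13/3.
III: (2)·(2/3) + (1)·(1/3) = 5/3.
The best pure response is I with expected payoff 7.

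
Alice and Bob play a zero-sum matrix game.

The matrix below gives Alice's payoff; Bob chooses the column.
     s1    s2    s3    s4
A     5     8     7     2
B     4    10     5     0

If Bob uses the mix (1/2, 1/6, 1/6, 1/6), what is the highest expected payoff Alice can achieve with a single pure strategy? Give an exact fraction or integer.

16/3

A: (5)·(1/2) + (8)·(1/6) + (7)·(1/6) + (2)·(1/6) = 16/3.
B: (4)·(1/2) + (10)·(1/6) + (5)·(1/6) + (0)·(1/6) = 9/2.
The best pure response is A with expected payoff 16/3.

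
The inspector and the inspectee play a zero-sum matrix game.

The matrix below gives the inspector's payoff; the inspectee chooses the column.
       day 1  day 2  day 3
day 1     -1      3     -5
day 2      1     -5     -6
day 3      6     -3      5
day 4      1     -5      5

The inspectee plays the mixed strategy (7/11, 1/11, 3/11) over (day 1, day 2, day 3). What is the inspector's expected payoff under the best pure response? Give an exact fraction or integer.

day 1: (-1)·(7/11) + (3)·(1/11) + (-5)·(3/11) = -19/11.
day 2: (1)·(7/11) + (-5)·(1/11) + (-6)·(3/11) = -16/11.
day 3: (6)·(7/11) + (-3)·(1/11) + (5)·(3/11) = 54/11.
day 4: (1)·(7/11) + (-5)·(1/11) + (5)·(3/11) = 17/11.
The best pure response is day 3 with expected payoff 54/11.

54/11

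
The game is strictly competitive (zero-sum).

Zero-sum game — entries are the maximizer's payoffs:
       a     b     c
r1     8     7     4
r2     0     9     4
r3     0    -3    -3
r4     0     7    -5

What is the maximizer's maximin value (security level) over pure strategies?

The worst-case payoff for each row is r1: 4, r2: 0, r3: -3, r4: -5.
The best of these is 4.

4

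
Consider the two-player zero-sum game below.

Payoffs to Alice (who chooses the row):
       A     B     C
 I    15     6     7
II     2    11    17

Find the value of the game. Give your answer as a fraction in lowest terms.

Column C is strictly dominated by B for Bob (it gives Alice more in every row).
The remaining 2×2 game on (I, II) × (A, B) has no saddle point. Let Alice play I with probability p; indifference gives 15p + 2(1−p) = 6p + 11(1−p), so p = 1/2.
Similarly Bob's optimal q on A is 5/18, and the value is 15·(5/18) + (6)·(13/18) = 17/2.

17/2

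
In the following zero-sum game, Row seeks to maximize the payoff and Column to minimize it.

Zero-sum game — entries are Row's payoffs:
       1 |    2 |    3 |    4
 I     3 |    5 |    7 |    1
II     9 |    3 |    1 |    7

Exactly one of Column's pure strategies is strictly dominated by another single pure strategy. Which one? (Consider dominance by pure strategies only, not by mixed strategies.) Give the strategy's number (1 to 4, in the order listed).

Column prefers columns that give Row less. Compare 1 with 4: 1 < 3, 7 < 9.
So 4 strictly dominates 1 for Column; 1 is strictly dominated.

1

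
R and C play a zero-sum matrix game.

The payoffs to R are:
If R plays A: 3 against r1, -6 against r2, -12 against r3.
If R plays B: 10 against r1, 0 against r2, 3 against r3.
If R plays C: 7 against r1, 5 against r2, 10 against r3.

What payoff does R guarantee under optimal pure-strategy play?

Row minima: -12, 0, 5 → R's maximin is 5.
Column maxima: 10, 5, 10 → C's minimax is 5.
They coincide at (C, r2), so the value is 5.

5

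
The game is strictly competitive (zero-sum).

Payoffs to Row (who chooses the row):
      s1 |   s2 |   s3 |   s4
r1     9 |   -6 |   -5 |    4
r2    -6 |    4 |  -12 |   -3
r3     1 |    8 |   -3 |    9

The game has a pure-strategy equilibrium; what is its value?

-3

Row minima: -6, -12, -3 → Row's maximin is -3.
Column maxima: 9, 8, -3, 9 → Column's minimax is -3.
They coincide at (r3, s3), so the value is -3.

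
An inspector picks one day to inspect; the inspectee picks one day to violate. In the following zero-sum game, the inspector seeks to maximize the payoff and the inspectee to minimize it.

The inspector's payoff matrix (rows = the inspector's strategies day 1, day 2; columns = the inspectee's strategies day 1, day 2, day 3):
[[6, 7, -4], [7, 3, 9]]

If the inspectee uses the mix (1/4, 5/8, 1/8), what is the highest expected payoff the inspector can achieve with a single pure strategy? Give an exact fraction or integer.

day 1: (6)·(1/4) + (7)·(5/8) + (-4)·(1/8) = 43/8.
day 2: (7)·(1/4) + (3)·(5/8) + (9)·(1/8) = 19/4.
The best pure response is day 1 with expected payoff 43/8.

43/8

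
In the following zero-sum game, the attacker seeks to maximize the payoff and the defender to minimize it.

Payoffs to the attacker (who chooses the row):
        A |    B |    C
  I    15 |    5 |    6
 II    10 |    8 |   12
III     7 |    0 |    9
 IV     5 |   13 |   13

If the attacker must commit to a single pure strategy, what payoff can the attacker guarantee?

The worst-case payoff for each row is I: 5, II: 8, III: 0, IV: 5.
The best of these is 8.

8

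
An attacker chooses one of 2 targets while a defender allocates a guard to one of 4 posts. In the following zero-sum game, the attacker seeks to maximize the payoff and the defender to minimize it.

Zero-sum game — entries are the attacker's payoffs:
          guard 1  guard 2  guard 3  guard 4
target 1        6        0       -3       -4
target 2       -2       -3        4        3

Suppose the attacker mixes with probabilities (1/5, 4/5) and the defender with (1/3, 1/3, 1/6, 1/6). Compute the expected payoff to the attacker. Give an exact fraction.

-7/30

Against (1/3, 1/3, 1/6, 1/6), each row's expected payoff is target 1: 5/6; target 2: -1/2.
Taking the (1/5, 4/5)-weighted average: (1/5)·(5/6) + (4/5)·(-1/2) = -7/30.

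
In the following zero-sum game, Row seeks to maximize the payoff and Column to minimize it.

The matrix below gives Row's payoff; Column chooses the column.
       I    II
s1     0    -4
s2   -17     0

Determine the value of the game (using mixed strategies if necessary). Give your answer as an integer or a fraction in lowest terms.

-68/21

Row minima are -4 and -17, so Row's maximin is -4; column maxima are 0 and 0, so Column's minimax is 0. These differ, so the equilibrium is in mixed strategies.
Let Row play s1 with probability p. Column is indifferent when −17(1−p) = −4p, giving p = 17/21.
Let Column play I with probability q. Row is indifferent when −4(1−q) = −17q, giving q = 4/21.
The value is 0·(4/21) + (-4)·(17/21) = -68/21.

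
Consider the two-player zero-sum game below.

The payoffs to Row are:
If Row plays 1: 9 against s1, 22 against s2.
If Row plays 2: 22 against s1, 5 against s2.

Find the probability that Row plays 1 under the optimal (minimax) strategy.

17/30

Row minima are 9 and 5, so Row's maximin is 9; column maxima are 22 and 22, so Column's minimax is 22. These differ, so the equilibrium is in mixed strategies.
Let Row play 1 with probability p. Column is indifferent when 9p + 22(1−p) = 22p + 5(1−p), giving p = 17/30.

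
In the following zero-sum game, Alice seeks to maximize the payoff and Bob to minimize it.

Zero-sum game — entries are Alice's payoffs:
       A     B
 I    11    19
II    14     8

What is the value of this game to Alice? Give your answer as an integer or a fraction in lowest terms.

89/7

Row minima are 11 and 8, so Alice's maximin is 11; column maxima are 14 and 19, so Bob's minimax is 14. These differ, so the equilibrium is in mixed strategies.
Let Alice play I with probability p. Bob is indifferent when 11p + 14(1−p) = 19p + 8(1−p), giving p = 3/7.
Let Bob play A with probability q. Alice is indifferent when 11q + 19(1−q) = 14q + 8(1−q), giving q = 11/14.
The value is 11·(11/14) + (19)·(3/14) = 89/7.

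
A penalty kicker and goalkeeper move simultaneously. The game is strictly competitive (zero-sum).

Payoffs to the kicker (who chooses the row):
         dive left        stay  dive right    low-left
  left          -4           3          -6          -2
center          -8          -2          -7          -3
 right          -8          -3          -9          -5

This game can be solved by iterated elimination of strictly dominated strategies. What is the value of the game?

Row center is strictly dominated by row left (-4>-8, 3>-2, -6>-7, -2>-3); eliminate center.
Column dive left is strictly dominated by dive right for the goalkeeper (-6<-4, -9<-8); eliminate dive left.
Row right is strictly dominated by row left (3>-3, -6>-9, -2>-5); eliminate right.
Column stay is strictly dominated by dive right for the goalkeeper (-6<3); eliminate stay.
Column low-left is strictly dominated by dive right for the goalkeeper (-6<-2); eliminate low-left.
Only (left, dive right) remains, with payoff -6.

-6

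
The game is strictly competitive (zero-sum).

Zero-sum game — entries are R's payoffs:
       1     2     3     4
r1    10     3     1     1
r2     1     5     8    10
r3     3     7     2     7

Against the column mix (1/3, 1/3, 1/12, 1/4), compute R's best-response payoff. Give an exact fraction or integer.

r1: (10)·(1/3) + (3)·(1/3) + (1)·(1/12) + (1)·(1/4) = 14/3.
r2: (1)·(1/3) + (5)·(1/3) + (8)·(1/12) + (10)·(1/4) = 31/6.
r3: (3)·(1/3) + (7)·(1/3) + (2)·(1/12) + (7)·(1/4) = 21/4.
The best pure response is r3 with expected payoff 21/4.

21/4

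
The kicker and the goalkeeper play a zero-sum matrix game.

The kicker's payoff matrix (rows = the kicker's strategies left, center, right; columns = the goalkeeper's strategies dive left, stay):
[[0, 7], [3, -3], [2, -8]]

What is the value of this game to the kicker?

21/13

Row right is strictly dominated by row center, so the kicker never plays it.
The remaining 2×2 game on (left, center) × (dive left, stay) has no saddle point. Let the kicker play left with probability p; indifference gives 3(1−p) = 7p − 3(1−p), so p = 6/13.
Similarly the goalkeeper's optimal q on dive left is 10/13, and the value is 0·(10/13) + (7)·(3/13) = 21/13.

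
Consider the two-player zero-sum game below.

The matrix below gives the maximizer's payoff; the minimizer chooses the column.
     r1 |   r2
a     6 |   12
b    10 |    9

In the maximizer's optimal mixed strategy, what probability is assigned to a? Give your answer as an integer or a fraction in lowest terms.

Row minima are 6 and 9, so the maximizer's maximin is 9; column maxima are 10 and 12, so the minimizer's minimax is 10. These differ, so the equilibrium is in mixed strategies.
Let the maximizer play a with probability p. The minimizer is indifferent when 6p + 10(1−p) = 12p + 9(1−p), giving p = 1/7.

1/7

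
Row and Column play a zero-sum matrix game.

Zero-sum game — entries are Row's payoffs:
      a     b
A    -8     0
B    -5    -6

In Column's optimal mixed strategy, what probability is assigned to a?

2/3

Row minima are -8 and -6, so Row's maximin is -6; column maxima are -5 and 0, so Column's minimax is -5. These differ, so the equilibrium is in mixed strategies.
Let Column play a with probability q. Row is indifferent when −8q = −5q − 6(1−q), giving q = 2/3.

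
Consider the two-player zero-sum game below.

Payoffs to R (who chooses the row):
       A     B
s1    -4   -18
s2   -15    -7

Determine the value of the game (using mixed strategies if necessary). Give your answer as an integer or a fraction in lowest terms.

-11

Row minima are -18 and -15, so R's maximin is -15; column maxima are -4 and -7, so C's minimax is -7. These differ, so the equilibrium is in mixed strategies.
Let R play s1 with probability p. C is indifferent when −4p − 15(1−p) = −18p − 7(1−p), giving p = 4/11.
Let C play A with probability q. R is indifferent when −4q − 18(1−q) = −15q − 7(1−q), giving q = 1/2.
The value is -4·(1/2) + (-18)·(1/2) = -11.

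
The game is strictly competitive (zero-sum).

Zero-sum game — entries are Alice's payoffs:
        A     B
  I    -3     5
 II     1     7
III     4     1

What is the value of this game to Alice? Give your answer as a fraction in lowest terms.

Row I is strictly dominated by row II, so Alice never plays it.
The remaining 2×2 game on (II, III) × (A, B) has no saddle point. Let Alice play II with probability p; indifference gives p + 4(1−p) = 7p + (1−p), so p = 1/3.
Similarly Bob's optimal q on A is 2/3, and the value is 1·(2/3) + (7)·(1/3) = 3.

3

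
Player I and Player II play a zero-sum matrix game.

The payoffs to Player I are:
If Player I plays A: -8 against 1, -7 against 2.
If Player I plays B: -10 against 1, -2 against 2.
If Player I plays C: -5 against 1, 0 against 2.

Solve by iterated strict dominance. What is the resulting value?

-5

Row B is strictly dominated by row C (-5>-10, 0>-2); eliminate B.
Column 2 is strictly dominated by 1 for Player II (-8<-7, -5<0); eliminate 2.
Row A is strictly dominated by row C (-5>-8); eliminate A.
Only (C, 1) remains, with payoff -5.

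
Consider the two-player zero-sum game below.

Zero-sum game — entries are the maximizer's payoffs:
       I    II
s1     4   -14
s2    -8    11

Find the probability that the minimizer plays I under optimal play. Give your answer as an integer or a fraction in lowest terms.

25/37

Row minima are -14 and -8, so the maximizer's maximin is -8; column maxima are 4 and 11, so the minimizer's minimax is 4. These differ, so the equilibrium is in mixed strategies.
Let the minimizer play I with probability q. The maximizer is indifferent when 4q − 14(1−q) = −8q + 11(1−q), giving q = 25/37.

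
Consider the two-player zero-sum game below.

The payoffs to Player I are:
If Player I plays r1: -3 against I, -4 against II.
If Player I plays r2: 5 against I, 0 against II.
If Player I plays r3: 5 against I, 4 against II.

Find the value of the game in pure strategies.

Row minima: -4, 0, 4 → Player I's maximin is 4.
Column maxima: 5, 4 → Player II's minimax is 4.
They coincide at (r3, II), so the value is 4.

4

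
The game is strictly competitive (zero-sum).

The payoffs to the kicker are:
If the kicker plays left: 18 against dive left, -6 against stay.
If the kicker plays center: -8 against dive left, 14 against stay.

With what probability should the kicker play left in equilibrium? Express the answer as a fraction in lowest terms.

Row minima are -6 and -8, so the kicker's maximin is -6; column maxima are 18 and 14, so the goalkeeper's minimax is 14. These differ, so the equilibrium is in mixed strategies.
Let the kicker play left with probability p. The goalkeeper is indifferent when 18p − 8(1−p) = −6p + 14(1−p), giving p = 11/23.

11/23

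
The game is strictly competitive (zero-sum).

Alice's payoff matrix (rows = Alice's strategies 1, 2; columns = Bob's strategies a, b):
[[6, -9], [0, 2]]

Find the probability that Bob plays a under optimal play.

Row minima are -9 and 0, so Alice's maximin is 0; column maxima are 6 and 2, so Bob's minimax is 2. These differ, so the equilibrium is in mixed strategies.
Let Bob play a with probability q. Alice is indifferent when 6q − 9(1−q) = 2(1−q), giving q = 11/17.

11/17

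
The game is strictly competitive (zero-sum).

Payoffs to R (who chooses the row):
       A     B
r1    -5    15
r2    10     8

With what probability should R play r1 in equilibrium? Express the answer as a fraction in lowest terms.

Row minima are -5 and 8, so R's maximin is 8; column maxima are 10 and 15, so C's minimax is 10. These differ, so the equilibrium is in mixed strategies.
Let R play r1 with probability p. C is indifferent when −5p + 10(1−p) = 15p + 8(1−p), giving p = 1/11.

1/11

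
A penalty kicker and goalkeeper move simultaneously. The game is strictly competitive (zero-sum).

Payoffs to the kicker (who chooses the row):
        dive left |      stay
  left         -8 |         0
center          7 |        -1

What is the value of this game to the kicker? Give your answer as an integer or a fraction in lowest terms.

-1/2

Row minima are -8 and -1, so the kicker's maximin is -1; column maxima are 7 and 0, so the goalkeeper's minimax is 0. These differ, so the equilibrium is in mixed strategies.
Let the kicker play left with probability p. The goalkeeper is indifferent when −8p + 7(1−p) = −(1−p), giving p = 1/2.
Let the goalkeeper play dive left with probability q. The kicker is indifferent when −8q = 7q − (1−q), giving q = 1/16.
The value is -8·(1/16) + (0)·(15/16) = -1/2.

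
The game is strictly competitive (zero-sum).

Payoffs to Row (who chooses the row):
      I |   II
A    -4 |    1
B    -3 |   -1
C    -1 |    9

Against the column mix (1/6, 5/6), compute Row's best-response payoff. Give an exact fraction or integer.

A: (-4)·(1/6) + (1)·(5/6) = 1/6.
B: (-3)·(1/6) + (-1)·(5/6) = -4/3.
C: (-1)·(1/6) + (9)·(5/6) = 22/3.
The best pure response is C with expected payoff 22/3.

22/3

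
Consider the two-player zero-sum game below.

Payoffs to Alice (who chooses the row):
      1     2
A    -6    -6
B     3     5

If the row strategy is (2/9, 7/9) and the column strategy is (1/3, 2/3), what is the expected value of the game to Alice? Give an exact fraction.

55/27

Against (1/3, 2/3), each row's expected payoff is A: -6; B: 13/3.
Taking the (2/9, 7/9)-weighted average: (2/9)·(-6) + (7/9)·(13/3) = 55/27.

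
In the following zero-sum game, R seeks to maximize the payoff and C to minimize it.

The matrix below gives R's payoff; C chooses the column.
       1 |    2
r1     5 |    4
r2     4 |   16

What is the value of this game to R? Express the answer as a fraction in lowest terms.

Row minima are 4 and 4, so R's maximin is 4; column maxima are 5 and 16, so C's minimax is 5. These differ, so the equilibrium is in mixed strategies.
Let R play r1 with probability p. C is indifferent when 5p + 4(1−p) = 4p + 16(1−p), giving p = 12/13.
Let C play 1 with probability q. R is indifferent when 5q + 4(1−q) = 4q + 16(1−q), giving q = 12/13.
The value is 5·(12/13) + (4)·(1/13) = 64/13.

64/13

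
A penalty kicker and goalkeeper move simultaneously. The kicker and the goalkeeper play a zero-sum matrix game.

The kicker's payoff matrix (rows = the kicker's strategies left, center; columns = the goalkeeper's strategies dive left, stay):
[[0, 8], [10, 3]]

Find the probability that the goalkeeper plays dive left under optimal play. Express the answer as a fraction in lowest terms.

Row minima are 0 and 3, so the kicker's maximin is 3; column maxima are 10 and 8, so the goalkeeper's minimax is 8. These differ, so the equilibrium is in mixed strategies.
Let the goalkeeper play dive left with probability q. The kicker is indifferent when 8(1−q) = 10q + 3(1−q), giving q = 1/3.

1/3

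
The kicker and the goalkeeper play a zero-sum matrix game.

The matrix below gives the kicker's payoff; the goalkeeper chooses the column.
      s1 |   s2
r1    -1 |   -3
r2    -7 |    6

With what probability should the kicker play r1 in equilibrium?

13/15

Row minima are -3 and -7, so the kicker's maximin is -3; column maxima are -1 and 6, so the goalkeeper's minimax is -1. These differ, so the equilibrium is in mixed strategies.
Let the kicker play r1 with probability p. The goalkeeper is indifferent when −p − 7(1−p) = −3p + 6(1−p), giving p = 13/15.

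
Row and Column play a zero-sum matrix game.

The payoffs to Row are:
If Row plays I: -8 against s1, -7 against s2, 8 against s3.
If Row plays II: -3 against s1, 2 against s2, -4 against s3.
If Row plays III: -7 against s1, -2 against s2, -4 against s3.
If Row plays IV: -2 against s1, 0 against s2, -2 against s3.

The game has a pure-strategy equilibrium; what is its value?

-2

Row minima: -8, -4, -7, -2 → Row's maximin is -2.
Column maxima: -2, 2, 8 → Column's minimax is -2.
They coincide at (IV, s1), so the value is -2.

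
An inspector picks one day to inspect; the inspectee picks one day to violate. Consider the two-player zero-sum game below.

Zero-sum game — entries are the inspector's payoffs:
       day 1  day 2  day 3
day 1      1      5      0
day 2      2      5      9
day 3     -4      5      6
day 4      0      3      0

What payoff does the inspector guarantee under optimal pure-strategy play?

Row minima: 0, 2, -4, 0 → the inspector's maximin is 2.
Column maxima: 2, 5, 9 → the inspectee's minimax is 2.
They coincide at (day 2, day 1), so the value is 2.

2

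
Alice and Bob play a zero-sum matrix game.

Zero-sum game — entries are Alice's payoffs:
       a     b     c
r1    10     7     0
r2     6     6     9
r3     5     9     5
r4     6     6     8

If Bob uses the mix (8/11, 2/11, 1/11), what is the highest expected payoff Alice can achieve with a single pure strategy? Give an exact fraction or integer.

94/11

r1: (10)·(8/11) + (7)·(2/11) + (0)·(1/11) = 94/11.
r2: (6)·(8/11) + (6)·(2/11) + (9)·(1/11) = 69/11.
r3: (5)·(8/11) + (9)·(2/11) + (5)·(1/11) = 63/11.
r4: (6)·(8/11) + (6)·(2/11) + (8)·(1/11) = 68/11.
The best pure response is r1 with expected payoff 94/11.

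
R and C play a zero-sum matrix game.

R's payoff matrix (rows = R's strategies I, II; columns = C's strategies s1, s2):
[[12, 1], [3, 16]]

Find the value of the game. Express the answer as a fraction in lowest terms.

Row minima are 1 and 3, so R's maximin is 3; column maxima are 12 and 16, so C's minimax is 12. These differ, so the equilibrium is in mixed strategies.
Let R play I with probability p. C is indifferent when 12p + 3(1−p) = p + 16(1−p), giving p = 13/24.
Let C play s1 with probability q. R is indifferent when 12q + (1−q) = 3q + 16(1−q), giving q = 5/8.
The value is 12·(5/8) + (1)·(3/8) = 63/8.

63/8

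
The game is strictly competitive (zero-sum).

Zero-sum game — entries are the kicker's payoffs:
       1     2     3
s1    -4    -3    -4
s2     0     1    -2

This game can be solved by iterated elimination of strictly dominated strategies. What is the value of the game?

-2

Row s1 is strictly dominated by row s2 (0>-4, 1>-3, -2>-4); eliminate s1.
Column 2 is strictly dominated by 1 for the goalkeeper (0<1); eliminate 2.
Column 1 is strictly dominated by 3 for the goalkeeper (-2<0); eliminate 1.
Only (s2, 3) remains, with payoff -2.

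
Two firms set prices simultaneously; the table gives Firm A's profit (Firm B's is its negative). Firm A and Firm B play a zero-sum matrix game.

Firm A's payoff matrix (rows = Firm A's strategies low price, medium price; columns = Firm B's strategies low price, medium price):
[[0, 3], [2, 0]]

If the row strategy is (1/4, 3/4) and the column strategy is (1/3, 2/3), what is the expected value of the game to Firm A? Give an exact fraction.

Against (1/3, 2/3), each row's expected payoff is low price: 2; medium price: 2/3.
Taking the (1/4, 3/4)-weighted average: (1/4)·(2) + (3/4)·(2/3) = 1.

1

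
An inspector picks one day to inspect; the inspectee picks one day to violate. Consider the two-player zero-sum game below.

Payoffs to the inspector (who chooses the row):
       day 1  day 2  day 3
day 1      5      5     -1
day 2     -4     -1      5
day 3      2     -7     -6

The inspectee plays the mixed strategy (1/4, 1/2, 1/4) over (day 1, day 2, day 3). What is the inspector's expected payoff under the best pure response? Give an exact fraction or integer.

day 1: (5)·(1/4) + (5)·(1/2) + (-1)·(1/4) = 7/2.
day 2: (-4)·(1/4) + (-1)·(1/2) + (5)·(1/4) = -1/4.
day 3: (2)·(1/4) + (-7)·(1/2) + (-6)·(1/4) = -9/2.
The best pure response is day 1 with expected payoff 7/2.

7/2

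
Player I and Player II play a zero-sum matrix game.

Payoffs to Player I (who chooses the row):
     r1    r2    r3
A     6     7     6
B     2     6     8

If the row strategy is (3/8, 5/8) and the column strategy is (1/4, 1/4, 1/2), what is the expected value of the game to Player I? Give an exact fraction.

195/32

Against (1/4, 1/4, 1/2), each row's expected payoff is A: 25/4; B: 6.
Taking the (3/8, 5/8)-weighted average: (3/8)·(25/4) + (5/8)·(6) = 195/32.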